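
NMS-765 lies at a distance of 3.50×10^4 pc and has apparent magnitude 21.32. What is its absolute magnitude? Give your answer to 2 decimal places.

M = m − 5 log₁₀(d/10 pc) = 21.32 − 5 log₁₀(3.50×10^4/10)
  = 21.32 − 5 × 3.544 = 21.32 − 17.72 = 3.60.

3.60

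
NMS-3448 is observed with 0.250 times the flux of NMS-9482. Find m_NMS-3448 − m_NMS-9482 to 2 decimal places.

1.51

m_NMS-3448 − m_NMS-9482 = −2.5 log₁₀(F_NMS-3448/F_NMS-9482) = −2.5 log₁₀(0.250) = −2.5 × (-0.602) = 1.505.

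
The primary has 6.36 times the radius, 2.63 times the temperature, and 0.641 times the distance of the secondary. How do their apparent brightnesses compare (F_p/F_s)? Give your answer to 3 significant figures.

4.71×10^3

L_p/L_s = (R_p/R_s)²(T_p/T_s)⁴ = (6.36)² × (2.63)⁴ = 1935.
F_p/F_s = (L_p/L_s)/(d_p/d_s)² = 1935 / (0.641)² = 4710.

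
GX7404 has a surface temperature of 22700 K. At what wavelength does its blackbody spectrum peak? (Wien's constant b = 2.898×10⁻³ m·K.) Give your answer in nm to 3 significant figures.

128 nm

λ_max = b/T = 2.898×10⁻³ / 22700 = 1.28×10^-7 m = 127.7 nm.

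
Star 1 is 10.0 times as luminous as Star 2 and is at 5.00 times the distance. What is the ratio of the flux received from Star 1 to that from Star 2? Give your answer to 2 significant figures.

F = L/(4πd²), so F_1/F_2 = (L_1/L_2) / (d_1/d_2)²
= 10.0 / (5.00)² = 10.0 / 25.00 = 0.4000.

0.40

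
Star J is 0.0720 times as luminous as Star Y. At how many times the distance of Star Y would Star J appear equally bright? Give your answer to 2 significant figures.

0.27

Equal flux requires L_J/d_J² = L_Y/d_Y², so d_J/d_Y = √(L_J/L_Y)
= √(0.0720) = 0.2683.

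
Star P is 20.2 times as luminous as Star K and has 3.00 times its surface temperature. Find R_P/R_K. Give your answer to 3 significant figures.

0.499

L ∝ R²T⁴ gives R ∝ √L / T², so
R_P/R_K = √(20.2) / (3.00)² = 4.494 / 9.000 = 0.4994.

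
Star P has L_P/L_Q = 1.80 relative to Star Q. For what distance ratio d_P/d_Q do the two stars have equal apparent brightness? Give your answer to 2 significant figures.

1.3

Equal flux requires L_P/d_P² = L_Q/d_Q², so d_P/d_Q = √(L_P/L_Q)
= √(1.80) = 1.342.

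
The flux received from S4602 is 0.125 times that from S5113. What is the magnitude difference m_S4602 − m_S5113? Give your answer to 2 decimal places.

2.26

m_S4602 − m_S5113 = −2.5 log₁₀(F_S4602/F_S5113) = −2.5 log₁₀(0.125) = −2.5 × (-0.903) = 2.258.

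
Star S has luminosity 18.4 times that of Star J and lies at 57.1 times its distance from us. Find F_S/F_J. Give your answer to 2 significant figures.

0.0056

F = L/(4πd²), so F_S/F_J = (L_S/L_J) / (d_S/d_J)²
= 18.4 / (57.1)² = 18.4 / 3260 = 0.005643.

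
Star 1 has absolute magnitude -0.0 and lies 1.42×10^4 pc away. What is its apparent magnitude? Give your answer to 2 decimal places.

m = M + 5 log₁₀(d/10 pc) = -0.0 + 5 log₁₀(1.42×10^4/10)
  = -0.0 + 5 × 3.152 = -0.0 + 15.76 = 15.76.

15.76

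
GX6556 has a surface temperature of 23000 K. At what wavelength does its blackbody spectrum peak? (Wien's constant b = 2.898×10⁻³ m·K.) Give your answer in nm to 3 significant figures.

λ_max = b/T = 2.898×10⁻³ / 23000 = 1.26×10^-7 m = 126.0 nm.

126 nm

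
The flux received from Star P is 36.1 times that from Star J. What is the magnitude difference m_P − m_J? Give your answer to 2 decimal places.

m_P − m_J = −2.5 log₁₀(F_P/F_J) = −2.5 log₁₀(36.1) = −2.5 × (1.558) = -3.894.

-3.89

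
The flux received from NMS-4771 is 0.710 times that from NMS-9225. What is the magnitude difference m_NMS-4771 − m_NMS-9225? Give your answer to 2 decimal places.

m_NMS-4771 − m_NMS-9225 = −2.5 log₁₀(F_NMS-4771/F_NMS-9225) = −2.5 log₁₀(0.710) = −2.5 × (-0.149) = 0.372.

0.37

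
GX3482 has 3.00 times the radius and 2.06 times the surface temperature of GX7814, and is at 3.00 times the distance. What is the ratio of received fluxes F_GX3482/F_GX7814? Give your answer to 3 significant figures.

18.0

L_GX3482/L_GX7814 = (R_GX3482/R_GX7814)²(T_GX3482/T_GX7814)⁴ = (3.00)² × (2.06)⁴ = 162.1.
F_GX3482/F_GX7814 = (L_GX3482/L_GX7814)/(d_GX3482/d_GX7814)² = 162.1 / (3.00)² = 18.01.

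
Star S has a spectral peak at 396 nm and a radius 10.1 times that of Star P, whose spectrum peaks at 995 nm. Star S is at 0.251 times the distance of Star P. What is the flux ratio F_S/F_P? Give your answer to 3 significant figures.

Wien's law: T_S/T_P = λ_P/λ_S = 995/396 = 2.513.
L_S/L_P = (R_S/R_P)²(T_S/T_P)⁴ = (10.1)²(2.513)⁴ = 4066.
F_S/F_P = (L_S/L_P)/(d_S/d_P)² = 4066/(0.251)² = 6.454×10^4.

6.45×10^4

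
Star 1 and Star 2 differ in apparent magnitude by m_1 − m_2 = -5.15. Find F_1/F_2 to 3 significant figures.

115

F_1/F_2 = 10^(−(m_1 − m_2)/2.5) = 10^(5.15/2.5) = 10^2.060 = 114.8.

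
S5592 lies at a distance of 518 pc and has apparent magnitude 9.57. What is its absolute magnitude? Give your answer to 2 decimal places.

1.00

M = m − 5 log₁₀(d/10 pc) = 9.57 − 5 log₁₀(518/10)
  = 9.57 − 5 × 1.714 = 9.57 − 8.57 = 1.00.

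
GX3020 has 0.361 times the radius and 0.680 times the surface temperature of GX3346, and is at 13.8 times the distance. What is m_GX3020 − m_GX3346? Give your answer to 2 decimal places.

L_GX3020/L_GX3346 = (0.361)²(0.680)⁴ = 0.02786.
F_GX3020/F_GX3346 = (L_GX3020/L_GX3346)/(d_GX3020/d_GX3346)² = 0.02786/190.4 = 1.463×10^-4.
m_GX3020 − m_GX3346 = −2.5 log₁₀(1.463×10^-4) = 9.59.

9.59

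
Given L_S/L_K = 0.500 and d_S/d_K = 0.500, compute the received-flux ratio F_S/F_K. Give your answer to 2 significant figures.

2.0

F = L/(4πd²), so F_S/F_K = (L_S/L_K) / (d_S/d_K)²
= 0.500 / (0.500)² = 0.500 / 0.2500 = 2.000.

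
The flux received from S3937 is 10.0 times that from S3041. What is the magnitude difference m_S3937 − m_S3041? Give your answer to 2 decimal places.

m_S3937 − m_S3041 = −2.5 log₁₀(F_S3937/F_S3041) = −2.5 log₁₀(10.0) = −2.5 × (1.000) = -2.500.

-2.50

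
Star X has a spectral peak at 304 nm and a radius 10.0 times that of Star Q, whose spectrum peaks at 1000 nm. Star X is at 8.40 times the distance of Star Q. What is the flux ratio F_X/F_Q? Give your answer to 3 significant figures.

166

Wien's law: T_X/T_Q = λ_Q/λ_X = 1000/304 = 3.289.
L_X/L_Q = (R_X/R_Q)²(T_X/T_Q)⁴ = (10.0)²(3.289)⁴ = 1.171×10^4.
F_X/F_Q = (L_X/L_Q)/(d_X/d_Q)² = 1.171×10^4/(8.40)² = 165.9.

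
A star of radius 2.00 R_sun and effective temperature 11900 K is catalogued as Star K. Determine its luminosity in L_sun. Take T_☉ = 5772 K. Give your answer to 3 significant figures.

L/L_☉ = (R/R_☉)² (T/T_☉)⁴ = (2.00)² × (11900/5772)⁴
       = 4.000 × (2.062)⁴ = 4.000 × 18.07 = 72.27.

72.3 L_sun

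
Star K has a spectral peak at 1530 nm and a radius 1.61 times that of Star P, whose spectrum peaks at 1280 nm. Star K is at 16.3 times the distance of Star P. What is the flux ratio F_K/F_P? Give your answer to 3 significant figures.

0.00478

Wien's law: T_K/T_P = λ_P/λ_K = 1280/1530 = 0.8366.
L_K/L_P = (R_K/R_P)²(T_K/T_P)⁴ = (1.61)²(0.8366)⁴ = 1.270.
F_K/F_P = (L_K/L_P)/(d_K/d_P)² = 1.270/(16.3)² = 0.004779.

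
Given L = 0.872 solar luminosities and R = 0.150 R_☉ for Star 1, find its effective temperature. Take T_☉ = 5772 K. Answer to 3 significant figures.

1.44×10^4 K

T/T_☉ = (L/L_☉)^(1/4) / (R/R_☉)^(1/2)
T = 5772 × (0.872)^(1/4) / √(0.150) = 5772 × 0.9663 / 0.3873 = 1.440×10^4 K.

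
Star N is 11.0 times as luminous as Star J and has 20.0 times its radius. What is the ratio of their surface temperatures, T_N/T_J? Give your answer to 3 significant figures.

L ∝ R²T⁴ gives T ∝ (L/R²)^(1/4), so
T_N/T_J = (11.0 / 20.0²)^(1/4) = (0.02750)^(1/4) = 0.4072.

0.407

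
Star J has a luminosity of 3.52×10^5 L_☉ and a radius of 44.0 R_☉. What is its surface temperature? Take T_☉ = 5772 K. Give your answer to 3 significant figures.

2.12×10^4 K

T/T_☉ = (L/L_☉)^(1/4) / (R/R_☉)^(1/2)
T = 5772 × (3.52×10^5)^(1/4) / √(44.0) = 5772 × 24.36 / 6.633 = 2.120×10^4 K.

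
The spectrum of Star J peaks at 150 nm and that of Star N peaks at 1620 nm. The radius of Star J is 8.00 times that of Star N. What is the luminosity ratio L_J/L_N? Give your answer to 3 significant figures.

Wien's law gives T ∝ 1/λ_max, so T_J/T_N = λ_N/λ_J = 1620/150 = 10.80.
Then L ∝ R²T⁴ gives L_J/L_N = (8.00)² × (10.80)⁴ = 64.00 × 1.360×10^4 = 8.707×10^5.

8.71×10^5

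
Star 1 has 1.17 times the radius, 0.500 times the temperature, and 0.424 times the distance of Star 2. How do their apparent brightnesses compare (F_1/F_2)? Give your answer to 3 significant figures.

0.476

L_1/L_2 = (R_1/R_2)²(T_1/T_2)⁴ = (1.17)² × (0.500)⁴ = 0.08556.
F_1/F_2 = (L_1/L_2)/(d_1/d_2)² = 0.08556 / (0.424)² = 0.4759.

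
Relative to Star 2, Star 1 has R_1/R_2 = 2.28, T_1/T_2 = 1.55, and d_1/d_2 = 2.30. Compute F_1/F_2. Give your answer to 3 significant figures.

5.67

L_1/L_2 = (R_1/R_2)²(T_1/T_2)⁴ = (2.28)² × (1.55)⁴ = 30.01.
F_1/F_2 = (L_1/L_2)/(d_1/d_2)² = 30.01 / (2.30)² = 5.672.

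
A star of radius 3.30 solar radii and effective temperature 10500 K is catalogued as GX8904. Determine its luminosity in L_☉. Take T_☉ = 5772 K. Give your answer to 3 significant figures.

119 L_☉

L/L_☉ = (R/R_☉)² (T/T_☉)⁴ = (3.30)² × (10500/5772)⁴
       = 10.89 × (1.819)⁴ = 10.89 × 10.95 = 119.3.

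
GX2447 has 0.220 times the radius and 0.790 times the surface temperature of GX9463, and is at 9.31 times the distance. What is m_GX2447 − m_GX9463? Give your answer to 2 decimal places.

L_GX2447/L_GX9463 = (0.220)²(0.790)⁴ = 0.01885.
F_GX2447/F_GX9463 = (L_GX2447/L_GX9463)/(d_GX2447/d_GX9463)² = 0.01885/86.68 = 2.175×10^-4.
m_GX2447 − m_GX9463 = −2.5 log₁₀(2.175×10^-4) = 9.16.

9.16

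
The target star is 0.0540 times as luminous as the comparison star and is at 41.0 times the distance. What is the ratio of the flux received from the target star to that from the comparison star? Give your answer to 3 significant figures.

F = L/(4πd²), so F_t/F_c = (L_t/L_c) / (d_t/d_c)²
= 0.0540 / (41.0)² = 0.0540 / 1681 = 3.212×10^-5.

3.21×10^-5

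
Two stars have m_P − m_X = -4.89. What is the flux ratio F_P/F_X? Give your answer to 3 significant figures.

F_P/F_X = 10^(−(m_P − m_X)/2.5) = 10^(4.89/2.5) = 10^1.956 = 90.36.

90.4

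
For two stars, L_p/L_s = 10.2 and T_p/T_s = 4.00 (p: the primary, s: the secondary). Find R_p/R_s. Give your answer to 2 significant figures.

0.20

L ∝ R²T⁴ gives R ∝ √L / T², so
R_p/R_s = √(10.2) / (4.00)² = 3.194 / 16.00 = 0.1996.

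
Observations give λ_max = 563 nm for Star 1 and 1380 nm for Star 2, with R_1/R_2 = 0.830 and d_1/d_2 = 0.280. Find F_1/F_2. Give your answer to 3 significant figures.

Wien's law: T_1/T_2 = λ_2/λ_1 = 1380/563 = 2.451.
L_1/L_2 = (R_1/R_2)²(T_1/T_2)⁴ = (0.830)²(2.451)⁴ = 24.87.
F_1/F_2 = (L_1/L_2)/(d_1/d_2)² = 24.87/(0.280)² = 317.2.

317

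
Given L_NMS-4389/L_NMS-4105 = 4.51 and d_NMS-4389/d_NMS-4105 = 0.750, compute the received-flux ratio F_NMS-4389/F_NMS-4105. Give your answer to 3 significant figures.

F = L/(4πd²), so F_NMS-4389/F_NMS-4105 = (L_NMS-4389/L_NMS-4105) / (d_NMS-4389/d_NMS-4105)²
= 4.51 / (0.750)² = 4.51 / 0.5625 = 8.018.

8.02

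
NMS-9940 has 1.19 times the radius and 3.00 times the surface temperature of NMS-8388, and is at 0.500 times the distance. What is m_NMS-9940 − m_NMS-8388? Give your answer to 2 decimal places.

-6.65

L_NMS-9940/L_NMS-8388 = (1.19)²(3.00)⁴ = 114.7.
F_NMS-9940/F_NMS-8388 = (L_NMS-9940/L_NMS-8388)/(d_NMS-9940/d_NMS-8388)² = 114.7/0.2500 = 458.8.
m_NMS-9940 − m_NMS-8388 = −2.5 log₁₀(458.8) = -6.65.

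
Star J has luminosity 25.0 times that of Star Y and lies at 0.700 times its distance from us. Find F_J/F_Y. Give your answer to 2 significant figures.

F = L/(4πd²), so F_J/F_Y = (L_J/L_Y) / (d_J/d_Y)²
= 25.0 / (0.700)² = 25.0 / 0.4900 = 51.02.

51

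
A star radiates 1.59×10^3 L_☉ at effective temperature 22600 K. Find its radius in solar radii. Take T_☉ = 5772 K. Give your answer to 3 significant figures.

R/R_☉ = √(L/L_☉) / (T/T_☉)² = √(1.59×10^3) / (3.915)²
       = 39.87 / 15.33 = 2.601.

2.60 solar radii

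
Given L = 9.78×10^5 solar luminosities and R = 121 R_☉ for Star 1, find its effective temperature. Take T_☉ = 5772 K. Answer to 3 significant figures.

T/T_☉ = (L/L_☉)^(1/4) / (R/R_☉)^(1/2)
T = 5772 × (9.78×10^5)^(1/4) / √(121) = 5772 × 31.45 / 11.00 = 1.650×10^4 K.

1.65×10^4 K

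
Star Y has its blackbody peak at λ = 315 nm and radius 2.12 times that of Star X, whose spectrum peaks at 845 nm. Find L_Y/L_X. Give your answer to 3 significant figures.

233

Wien's law gives T ∝ 1/λ_max, so T_Y/T_X = λ_X/λ_Y = 845/315 = 2.683.
Then L ∝ R²T⁴ gives L_Y/L_X = (2.12)² × (2.683)⁴ = 4.494 × 51.78 = 232.7.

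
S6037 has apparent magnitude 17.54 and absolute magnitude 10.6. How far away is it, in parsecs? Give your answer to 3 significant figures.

244 pc

m − M = 5 log₁₀(d/10 pc)
17.54 − (10.6) = 6.94 = 5 log₁₀(d/10)
d = 10 × 10^(6.94/5) = 10 × 10^1.388 = 244.3 pc.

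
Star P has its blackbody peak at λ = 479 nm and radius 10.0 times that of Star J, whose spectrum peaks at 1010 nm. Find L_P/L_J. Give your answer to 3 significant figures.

1.98×10^3

Wien's law gives T ∝ 1/λ_max, so T_P/T_J = λ_J/λ_P = 1010/479 = 2.109.
Then L ∝ R²T⁴ gives L_P/L_J = (10.0)² × (2.109)⁴ = 100.0 × 19.77 = 1977.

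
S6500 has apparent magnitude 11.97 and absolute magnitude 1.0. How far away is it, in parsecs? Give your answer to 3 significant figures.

1.56×10^3 pc

m − M = 5 log₁₀(d/10 pc)
11.97 − (1.0) = 10.97 = 5 log₁₀(d/10)
d = 10 × 10^(10.97/5) = 10 × 10^2.194 = 1563 pc.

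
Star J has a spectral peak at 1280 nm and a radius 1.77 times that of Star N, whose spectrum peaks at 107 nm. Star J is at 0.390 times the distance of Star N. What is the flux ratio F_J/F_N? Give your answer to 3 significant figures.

Wien's law: T_J/T_N = λ_N/λ_J = 107/1280 = 0.08359.
L_J/L_N = (R_J/R_N)²(T_J/T_N)⁴ = (1.77)²(0.08359)⁴ = 1.530×10^-4.
F_J/F_N = (L_J/L_N)/(d_J/d_N)² = 1.530×10^-4/(0.390)² = 0.001006.

0.00101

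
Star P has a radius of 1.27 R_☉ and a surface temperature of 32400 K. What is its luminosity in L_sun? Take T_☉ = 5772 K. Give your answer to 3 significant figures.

L/L_☉ = (R/R_☉)² (T/T_☉)⁴ = (1.27)² × (32400/5772)⁴
       = 1.613 × (5.613)⁴ = 1.613 × 992.8 = 1601.

1.60×10^3 L_sun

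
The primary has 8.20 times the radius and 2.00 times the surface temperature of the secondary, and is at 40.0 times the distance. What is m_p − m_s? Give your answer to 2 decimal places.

0.43

L_p/L_s = (8.20)²(2.00)⁴ = 1076.
F_p/F_s = (L_p/L_s)/(d_p/d_s)² = 1076/1600 = 0.6724.
m_p − m_s = −2.5 log₁₀(0.6724) = 0.43.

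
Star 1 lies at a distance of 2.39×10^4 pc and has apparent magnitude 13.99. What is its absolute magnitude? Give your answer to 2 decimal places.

-2.90

M = m − 5 log₁₀(d/10 pc) = 13.99 − 5 log₁₀(2.39×10^4/10)
  = 13.99 − 5 × 3.378 = 13.99 − 16.89 = -2.90.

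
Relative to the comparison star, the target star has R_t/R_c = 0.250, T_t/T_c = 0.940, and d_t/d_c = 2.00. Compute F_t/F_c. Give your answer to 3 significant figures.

0.0122

L_t/L_c = (R_t/R_c)²(T_t/T_c)⁴ = (0.250)² × (0.940)⁴ = 0.04880.
F_t/F_c = (L_t/L_c)/(d_t/d_c)² = 0.04880 / (2.00)² = 0.01220.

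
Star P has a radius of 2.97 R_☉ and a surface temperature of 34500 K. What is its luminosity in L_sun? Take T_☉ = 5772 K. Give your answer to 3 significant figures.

L/L_☉ = (R/R_☉)² (T/T_☉)⁴ = (2.97)² × (34500/5772)⁴
       = 8.821 × (5.977)⁴ = 8.821 × 1276 = 1.126×10^4.

1.13×10^4 L_sun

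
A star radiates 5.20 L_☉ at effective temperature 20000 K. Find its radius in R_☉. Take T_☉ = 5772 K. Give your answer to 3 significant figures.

R/R_☉ = √(L/L_☉) / (T/T_☉)² = √(5.20) / (3.465)²
       = 2.280 / 12.01 = 0.1899.

0.190 R_☉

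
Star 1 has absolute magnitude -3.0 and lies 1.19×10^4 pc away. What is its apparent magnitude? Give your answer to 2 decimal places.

m = M + 5 log₁₀(d/10 pc) = -3.0 + 5 log₁₀(1.19×10^4/10)
  = -3.0 + 5 × 3.076 = -3.0 + 15.38 = 12.38.

12.38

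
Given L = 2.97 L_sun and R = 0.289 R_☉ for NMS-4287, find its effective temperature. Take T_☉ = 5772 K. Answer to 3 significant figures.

T/T_☉ = (L/L_☉)^(1/4) / (R/R_☉)^(1/2)
T = 5772 × (2.97)^(1/4) / √(0.289) = 5772 × 1.313 / 0.5376 = 1.410×10^4 K.

1.41×10^4 K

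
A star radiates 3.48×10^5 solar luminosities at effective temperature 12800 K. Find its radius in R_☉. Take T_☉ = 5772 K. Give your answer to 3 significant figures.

120 R_☉

R/R_☉ = √(L/L_☉) / (T/T_☉)² = √(3.48×10^5) / (2.218)²
       = 589.9 / 4.918 = 120.0.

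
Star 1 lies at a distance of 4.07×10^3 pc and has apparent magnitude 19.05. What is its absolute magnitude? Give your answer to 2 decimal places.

M = m − 5 log₁₀(d/10 pc) = 19.05 − 5 log₁₀(4.07×10^3/10)
  = 19.05 − 5 × 2.610 = 19.05 − 13.05 = 6.00.

6.00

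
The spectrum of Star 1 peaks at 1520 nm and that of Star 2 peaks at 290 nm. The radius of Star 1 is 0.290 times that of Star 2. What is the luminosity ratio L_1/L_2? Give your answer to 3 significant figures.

1.11×10^-4

Wien's law gives T ∝ 1/λ_max, so T_1/T_2 = λ_2/λ_1 = 290/1520 = 0.1908.
Then L ∝ R²T⁴ gives L_1/L_2 = (0.290)² × (0.1908)⁴ = 0.08410 × 0.001325 = 1.114×10^-4.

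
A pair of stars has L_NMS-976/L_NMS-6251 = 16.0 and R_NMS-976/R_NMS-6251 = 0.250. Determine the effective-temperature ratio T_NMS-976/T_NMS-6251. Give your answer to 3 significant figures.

4.00

L ∝ R²T⁴ gives T ∝ (L/R²)^(1/4), so
T_NMS-976/T_NMS-6251 = (16.0 / 0.250²)^(1/4) = (256.0)^(1/4) = 4.000.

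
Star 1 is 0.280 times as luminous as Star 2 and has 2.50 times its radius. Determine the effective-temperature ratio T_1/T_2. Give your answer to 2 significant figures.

0.46

L ∝ R²T⁴ gives T ∝ (L/R²)^(1/4), so
T_1/T_2 = (0.280 / 2.50²)^(1/4) = (0.04480)^(1/4) = 0.4601.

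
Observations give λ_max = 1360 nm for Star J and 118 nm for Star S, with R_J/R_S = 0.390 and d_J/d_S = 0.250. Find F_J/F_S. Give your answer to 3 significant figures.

1.38×10^-4

Wien's law: T_J/T_S = λ_S/λ_J = 118/1360 = 0.08676.
L_J/L_S = (R_J/R_S)²(T_J/T_S)⁴ = (0.390)²(0.08676)⁴ = 8.620×10^-6.
F_J/F_S = (L_J/L_S)/(d_J/d_S)² = 8.620×10^-6/(0.250)² = 1.379×10^-4.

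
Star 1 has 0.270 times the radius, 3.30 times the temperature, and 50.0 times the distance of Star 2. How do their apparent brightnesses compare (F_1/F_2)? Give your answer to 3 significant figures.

L_1/L_2 = (R_1/R_2)²(T_1/T_2)⁴ = (0.270)² × (3.30)⁴ = 8.645.
F_1/F_2 = (L_1/L_2)/(d_1/d_2)² = 8.645 / (50.0)² = 0.003458.

0.00346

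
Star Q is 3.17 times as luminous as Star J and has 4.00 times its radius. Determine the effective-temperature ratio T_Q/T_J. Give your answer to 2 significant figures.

0.67

L ∝ R²T⁴ gives T ∝ (L/R²)^(1/4), so
T_Q/T_J = (3.17 / 4.00²)^(1/4) = (0.1981)^(1/4) = 0.6672.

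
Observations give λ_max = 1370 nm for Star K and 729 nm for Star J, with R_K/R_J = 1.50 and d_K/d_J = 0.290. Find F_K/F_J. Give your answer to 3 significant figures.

2.14

Wien's law: T_K/T_J = λ_J/λ_K = 729/1370 = 0.5321.
L_K/L_J = (R_K/R_J)²(T_K/T_J)⁴ = (1.50)²(0.5321)⁴ = 0.1804.
F_K/F_J = (L_K/L_J)/(d_K/d_J)² = 0.1804/(0.290)² = 2.145.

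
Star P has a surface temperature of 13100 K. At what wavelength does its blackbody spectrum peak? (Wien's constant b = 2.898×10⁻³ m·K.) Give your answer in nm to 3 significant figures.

221 nm

λ_max = b/T = 2.898×10⁻³ / 13100 = 2.21×10^-7 m = 221.2 nm.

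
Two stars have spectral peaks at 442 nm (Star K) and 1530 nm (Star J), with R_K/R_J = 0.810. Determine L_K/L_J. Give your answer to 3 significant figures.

94.2

Wien's law gives T ∝ 1/λ_max, so T_K/T_J = λ_J/λ_K = 1530/442 = 3.462.
Then L ∝ R²T⁴ gives L_K/L_J = (0.810)² × (3.462)⁴ = 0.6561 × 143.6 = 94.20.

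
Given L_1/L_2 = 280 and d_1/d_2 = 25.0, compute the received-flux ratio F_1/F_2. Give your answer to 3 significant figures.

F = L/(4πd²), so F_1/F_2 = (L_1/L_2) / (d_1/d_2)²
= 280 / (25.0)² = 280 / 625.0 = 0.4480.

0.448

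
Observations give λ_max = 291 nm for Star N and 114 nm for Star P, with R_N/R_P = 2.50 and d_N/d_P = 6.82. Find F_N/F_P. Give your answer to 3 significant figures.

Wien's law: T_N/T_P = λ_P/λ_N = 114/291 = 0.3918.
L_N/L_P = (R_N/R_P)²(T_N/T_P)⁴ = (2.50)²(0.3918)⁴ = 0.1472.
F_N/F_P = (L_N/L_P)/(d_N/d_P)² = 0.1472/(6.82)² = 0.003165.

0.00316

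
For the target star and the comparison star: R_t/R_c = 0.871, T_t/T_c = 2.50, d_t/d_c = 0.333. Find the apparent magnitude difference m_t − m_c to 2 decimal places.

-6.07

L_t/L_c = (0.871)²(2.50)⁴ = 29.63.
F_t/F_c = (L_t/L_c)/(d_t/d_c)² = 29.63/0.1109 = 267.2.
m_t − m_c = −2.5 log₁₀(267.2) = -6.07.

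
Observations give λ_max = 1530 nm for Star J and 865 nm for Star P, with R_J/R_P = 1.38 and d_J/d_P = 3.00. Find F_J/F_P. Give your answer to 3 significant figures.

0.0216

Wien's law: T_J/T_P = λ_P/λ_J = 865/1530 = 0.5654.
L_J/L_P = (R_J/R_P)²(T_J/T_P)⁴ = (1.38)²(0.5654)⁴ = 0.1946.
F_J/F_P = (L_J/L_P)/(d_J/d_P)² = 0.1946/(3.00)² = 0.02162.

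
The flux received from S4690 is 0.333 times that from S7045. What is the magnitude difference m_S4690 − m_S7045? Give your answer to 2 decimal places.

m_S4690 − m_S7045 = −2.5 log₁₀(F_S4690/F_S7045) = −2.5 log₁₀(0.333) = −2.5 × (-0.478) = 1.194.

1.19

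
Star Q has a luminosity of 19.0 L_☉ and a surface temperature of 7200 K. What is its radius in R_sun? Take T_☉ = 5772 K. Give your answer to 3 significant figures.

R/R_☉ = √(L/L_☉) / (T/T_☉)² = √(19.0) / (1.247)²
       = 4.359 / 1.556 = 2.801.

2.80 R_sun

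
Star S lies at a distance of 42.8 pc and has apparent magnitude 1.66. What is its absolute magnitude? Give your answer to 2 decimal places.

-1.50

M = m − 5 log₁₀(d/10 pc) = 1.66 − 5 log₁₀(42.8/10)
  = 1.66 − 5 × 0.631 = 1.66 − 3.16 = -1.50.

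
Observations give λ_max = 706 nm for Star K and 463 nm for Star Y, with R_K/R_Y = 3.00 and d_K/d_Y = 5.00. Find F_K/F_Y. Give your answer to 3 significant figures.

Wien's law: T_K/T_Y = λ_Y/λ_K = 463/706 = 0.6558.
L_K/L_Y = (R_K/R_Y)²(T_K/T_Y)⁴ = (3.00)²(0.6558)⁴ = 1.665.
F_K/F_Y = (L_K/L_Y)/(d_K/d_Y)² = 1.665/(5.00)² = 0.06659.

0.0666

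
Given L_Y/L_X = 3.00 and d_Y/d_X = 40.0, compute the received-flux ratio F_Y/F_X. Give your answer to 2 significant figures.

0.0019

F = L/(4πd²), so F_Y/F_X = (L_Y/L_X) / (d_Y/d_X)²
= 3.00 / (40.0)² = 3.00 / 1600 = 0.001875.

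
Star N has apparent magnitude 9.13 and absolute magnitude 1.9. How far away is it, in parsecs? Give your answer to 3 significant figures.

m − M = 5 log₁₀(d/10 pc)
9.13 − (1.9) = 7.23 = 5 log₁₀(d/10)
d = 10 × 10^(7.23/5) = 10 × 10^1.446 = 279.3 pc.

279 pc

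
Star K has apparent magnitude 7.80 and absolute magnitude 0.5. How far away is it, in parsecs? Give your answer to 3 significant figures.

m − M = 5 log₁₀(d/10 pc)
7.80 − (0.5) = 7.30 = 5 log₁₀(d/10)
d = 10 × 10^(7.30/5) = 10 × 10^1.460 = 288.4 pc.

288 pc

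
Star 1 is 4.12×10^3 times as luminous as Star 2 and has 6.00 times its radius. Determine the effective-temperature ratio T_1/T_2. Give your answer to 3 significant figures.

3.27

L ∝ R²T⁴ gives T ∝ (L/R²)^(1/4), so
T_1/T_2 = (4.12×10^3 / 6.00²)^(1/4) = (114.4)^(1/4) = 3.271.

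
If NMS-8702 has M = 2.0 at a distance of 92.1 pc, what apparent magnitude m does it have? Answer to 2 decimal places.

m = M + 5 log₁₀(d/10 pc) = 2.0 + 5 log₁₀(92.1/10)
  = 2.0 + 5 × 0.964 = 2.0 + 4.82 = 6.82.

6.82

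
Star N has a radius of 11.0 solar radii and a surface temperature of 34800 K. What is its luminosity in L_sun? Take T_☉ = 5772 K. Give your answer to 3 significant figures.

1.60×10^5 L_sun

L/L_☉ = (R/R_☉)² (T/T_☉)⁴ = (11.0)² × (34800/5772)⁴
       = 121.0 × (6.029)⁴ = 121.0 × 1321 = 1.599×10^5.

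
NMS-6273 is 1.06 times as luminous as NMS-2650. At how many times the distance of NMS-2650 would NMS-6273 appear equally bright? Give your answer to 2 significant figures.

Equal flux requires L_NMS-6273/d_NMS-6273² = L_NMS-2650/d_NMS-2650², so d_NMS-6273/d_NMS-2650 = √(L_NMS-6273/L_NMS-2650)
= √(1.06) = 1.030.

1.0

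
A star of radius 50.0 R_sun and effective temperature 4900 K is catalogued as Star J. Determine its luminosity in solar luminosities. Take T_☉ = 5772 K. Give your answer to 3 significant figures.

1.30×10^3 solar luminosities

L/L_☉ = (R/R_☉)² (T/T_☉)⁴ = (50.0)² × (4900/5772)⁴
       = 2500 × (0.8489)⁴ = 2500 × 0.5194 = 1298.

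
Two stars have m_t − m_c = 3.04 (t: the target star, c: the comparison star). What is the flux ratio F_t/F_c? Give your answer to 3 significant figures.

0.0608

F_t/F_c = 10^(−(m_t − m_c)/2.5) = 10^(-3.04/2.5) = 10^-1.216 = 0.06081.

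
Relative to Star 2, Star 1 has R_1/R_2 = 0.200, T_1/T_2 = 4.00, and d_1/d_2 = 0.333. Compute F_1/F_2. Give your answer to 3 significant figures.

92.3

L_1/L_2 = (R_1/R_2)²(T_1/T_2)⁴ = (0.200)² × (4.00)⁴ = 10.24.
F_1/F_2 = (L_1/L_2)/(d_1/d_2)² = 10.24 / (0.333)² = 92.34.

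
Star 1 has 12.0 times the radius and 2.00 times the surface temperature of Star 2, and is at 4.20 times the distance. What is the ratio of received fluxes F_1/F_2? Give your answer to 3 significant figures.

131

L_1/L_2 = (R_1/R_2)²(T_1/T_2)⁴ = (12.0)² × (2.00)⁴ = 2304.
F_1/F_2 = (L_1/L_2)/(d_1/d_2)² = 2304 / (4.20)² = 130.6.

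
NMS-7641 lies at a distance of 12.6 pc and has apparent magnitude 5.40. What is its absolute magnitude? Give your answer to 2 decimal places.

M = m − 5 log₁₀(d/10 pc) = 5.40 − 5 log₁₀(12.6/10)
  = 5.40 − 5 × 0.100 = 5.40 − 0.50 = 4.90.

4.90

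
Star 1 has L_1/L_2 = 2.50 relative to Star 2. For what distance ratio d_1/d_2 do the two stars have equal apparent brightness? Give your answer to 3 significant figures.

Equal flux requires L_1/d_1² = L_2/d_2², so d_1/d_2 = √(L_1/L_2)
= √(2.50) = 1.581.

1.58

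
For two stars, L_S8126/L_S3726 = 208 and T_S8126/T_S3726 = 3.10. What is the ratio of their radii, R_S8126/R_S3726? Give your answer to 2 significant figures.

L ∝ R²T⁴ gives R ∝ √L / T², so
R_S8126/R_S3726 = √(208) / (3.10)² = 14.42 / 9.610 = 1.501.

1.5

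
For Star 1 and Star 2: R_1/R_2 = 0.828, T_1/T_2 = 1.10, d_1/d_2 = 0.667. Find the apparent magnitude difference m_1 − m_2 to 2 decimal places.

L_1/L_2 = (0.828)²(1.10)⁴ = 1.004.
F_1/F_2 = (L_1/L_2)/(d_1/d_2)² = 1.004/0.4449 = 2.256.
m_1 − m_2 = −2.5 log₁₀(2.256) = -0.88.

-0.88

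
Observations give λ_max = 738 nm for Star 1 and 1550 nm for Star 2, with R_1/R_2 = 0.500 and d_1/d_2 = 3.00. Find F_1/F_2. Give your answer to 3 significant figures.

Wien's law: T_1/T_2 = λ_2/λ_1 = 1550/738 = 2.100.
L_1/L_2 = (R_1/R_2)²(T_1/T_2)⁴ = (0.500)²(2.100)⁴ = 4.865.
F_1/F_2 = (L_1/L_2)/(d_1/d_2)² = 4.865/(3.00)² = 0.5405.

0.541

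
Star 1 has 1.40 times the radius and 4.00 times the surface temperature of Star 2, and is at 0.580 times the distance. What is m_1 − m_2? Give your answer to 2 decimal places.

-7.93

L_1/L_2 = (1.40)²(4.00)⁴ = 501.8.
F_1/F_2 = (L_1/L_2)/(d_1/d_2)² = 501.8/0.3364 = 1492.
m_1 − m_2 = −2.5 log₁₀(1492) = -7.93.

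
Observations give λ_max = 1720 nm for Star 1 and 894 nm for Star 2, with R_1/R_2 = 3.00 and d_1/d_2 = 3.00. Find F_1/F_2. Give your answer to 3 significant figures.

Wien's law: T_1/T_2 = λ_2/λ_1 = 894/1720 = 0.5198.
L_1/L_2 = (R_1/R_2)²(T_1/T_2)⁴ = (3.00)²(0.5198)⁴ = 0.6569.
F_1/F_2 = (L_1/L_2)/(d_1/d_2)² = 0.6569/(3.00)² = 0.07299.

0.0730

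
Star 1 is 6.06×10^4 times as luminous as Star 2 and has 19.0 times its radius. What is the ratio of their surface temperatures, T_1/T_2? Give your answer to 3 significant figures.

3.60

L ∝ R²T⁴ gives T ∝ (L/R²)^(1/4), so
T_1/T_2 = (6.06×10^4 / 19.0²)^(1/4) = (167.9)^(1/4) = 3.599.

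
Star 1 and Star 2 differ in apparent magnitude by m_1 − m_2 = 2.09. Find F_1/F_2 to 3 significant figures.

F_1/F_2 = 10^(−(m_1 − m_2)/2.5) = 10^(-2.09/2.5) = 10^-0.836 = 0.1459.

0.146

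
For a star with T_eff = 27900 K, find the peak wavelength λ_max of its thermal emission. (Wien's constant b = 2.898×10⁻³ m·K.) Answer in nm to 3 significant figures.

104 nm

λ_max = b/T = 2.898×10⁻³ / 27900 = 1.04×10^-7 m = 103.9 nm.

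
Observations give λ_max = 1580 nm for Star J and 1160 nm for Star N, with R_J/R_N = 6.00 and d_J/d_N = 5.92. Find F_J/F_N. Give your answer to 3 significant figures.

Wien's law: T_J/T_N = λ_N/λ_J = 1160/1580 = 0.7342.
L_J/L_N = (R_J/R_N)²(T_J/T_N)⁴ = (6.00)²(0.7342)⁴ = 10.46.
F_J/F_N = (L_J/L_N)/(d_J/d_N)² = 10.46/(5.92)² = 0.2984.

0.298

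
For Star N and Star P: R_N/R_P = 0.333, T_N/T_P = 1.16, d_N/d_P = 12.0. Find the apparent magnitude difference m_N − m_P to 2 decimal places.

7.14

L_N/L_P = (0.333)²(1.16)⁴ = 0.2008.
F_N/F_P = (L_N/L_P)/(d_N/d_P)² = 0.2008/144.0 = 0.001394.
m_N − m_P = −2.5 log₁₀(0.001394) = 7.14.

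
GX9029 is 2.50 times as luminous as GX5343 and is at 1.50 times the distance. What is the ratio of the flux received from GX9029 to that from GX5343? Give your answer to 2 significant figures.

1.1

F = L/(4πd²), so F_GX9029/F_GX5343 = (L_GX9029/L_GX5343) / (d_GX9029/d_GX5343)²
= 2.50 / (1.50)² = 2.50 / 2.250 = 1.111.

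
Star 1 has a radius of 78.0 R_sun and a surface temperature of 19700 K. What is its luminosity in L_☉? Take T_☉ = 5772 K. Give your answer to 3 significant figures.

L/L_☉ = (R/R_☉)² (T/T_☉)⁴ = (78.0)² × (19700/5772)⁴
       = 6084 × (3.413)⁴ = 6084 × 135.7 = 8.256×10^5.

8.26×10^5 L_☉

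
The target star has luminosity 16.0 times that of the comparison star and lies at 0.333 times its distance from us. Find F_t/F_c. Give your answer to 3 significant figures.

F = L/(4πd²), so F_t/F_c = (L_t/L_c) / (d_t/d_c)²
= 16.0 / (0.333)² = 16.0 / 0.1109 = 144.3.

144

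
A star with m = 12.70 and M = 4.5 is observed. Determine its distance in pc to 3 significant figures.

437 pc

m − M = 5 log₁₀(d/10 pc)
12.70 − (4.5) = 8.20 = 5 log₁₀(d/10)
d = 10 × 10^(8.20/5) = 10 × 10^1.640 = 436.5 pc.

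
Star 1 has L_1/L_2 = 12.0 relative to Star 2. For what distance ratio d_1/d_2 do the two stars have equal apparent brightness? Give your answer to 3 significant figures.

Equal flux requires L_1/d_1² = L_2/d_2², so d_1/d_2 = √(L_1/L_2)
= √(12.0) = 3.464.

3.46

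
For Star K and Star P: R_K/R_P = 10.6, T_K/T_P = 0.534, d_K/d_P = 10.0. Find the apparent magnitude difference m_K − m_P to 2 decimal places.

2.60

L_K/L_P = (10.6)²(0.534)⁴ = 9.136.
F_K/F_P = (L_K/L_P)/(d_K/d_P)² = 9.136/100.0 = 0.09136.
m_K − m_P = −2.5 log₁₀(0.09136) = 2.60.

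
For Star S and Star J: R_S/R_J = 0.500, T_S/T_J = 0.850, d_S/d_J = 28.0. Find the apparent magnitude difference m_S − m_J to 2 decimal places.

L_S/L_J = (0.500)²(0.850)⁴ = 0.1305.
F_S/F_J = (L_S/L_J)/(d_S/d_J)² = 0.1305/784.0 = 1.665×10^-4.
m_S − m_J = −2.5 log₁₀(1.665×10^-4) = 9.45.

9.45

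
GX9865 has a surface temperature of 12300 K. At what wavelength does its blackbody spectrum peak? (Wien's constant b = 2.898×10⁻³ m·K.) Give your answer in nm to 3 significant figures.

236 nm

λ_max = b/T = 2.898×10⁻³ / 12300 = 2.36×10^-7 m = 235.6 nm.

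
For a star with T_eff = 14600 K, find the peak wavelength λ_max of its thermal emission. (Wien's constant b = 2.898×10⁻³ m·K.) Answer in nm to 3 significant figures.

λ_max = b/T = 2.898×10⁻³ / 14600 = 1.98×10^-7 m = 198.5 nm.

198 nm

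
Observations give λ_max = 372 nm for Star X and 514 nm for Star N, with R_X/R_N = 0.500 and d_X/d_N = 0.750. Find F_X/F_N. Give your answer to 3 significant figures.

1.62

Wien's law: T_X/T_N = λ_N/λ_X = 514/372 = 1.382.
L_X/L_N = (R_X/R_N)²(T_X/T_N)⁴ = (0.500)²(1.382)⁴ = 0.9112.
F_X/F_N = (L_X/L_N)/(d_X/d_N)² = 0.9112/(0.750)² = 1.620.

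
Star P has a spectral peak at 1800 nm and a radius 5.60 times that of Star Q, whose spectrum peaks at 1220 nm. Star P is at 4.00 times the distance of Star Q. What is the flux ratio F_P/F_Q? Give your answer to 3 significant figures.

0.414

Wien's law: T_P/T_Q = λ_Q/λ_P = 1220/1800 = 0.6778.
L_P/L_Q = (R_P/R_Q)²(T_P/T_Q)⁴ = (5.60)²(0.6778)⁴ = 6.618.
F_P/F_Q = (L_P/L_Q)/(d_P/d_Q)² = 6.618/(4.00)² = 0.4136.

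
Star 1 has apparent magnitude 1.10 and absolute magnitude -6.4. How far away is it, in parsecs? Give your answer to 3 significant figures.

316 pc

m − M = 5 log₁₀(d/10 pc)
1.10 − (-6.4) = 7.50 = 5 log₁₀(d/10)
d = 10 × 10^(7.50/5) = 10 × 10^1.500 = 316.2 pc.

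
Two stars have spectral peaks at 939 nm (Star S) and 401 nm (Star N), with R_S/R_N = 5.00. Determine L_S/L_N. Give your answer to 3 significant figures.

Wien's law gives T ∝ 1/λ_max, so T_S/T_N = λ_N/λ_S = 401/939 = 0.4271.
Then L ∝ R²T⁴ gives L_S/L_N = (5.00)² × (0.4271)⁴ = 25.00 × 0.03326 = 0.8315.

0.831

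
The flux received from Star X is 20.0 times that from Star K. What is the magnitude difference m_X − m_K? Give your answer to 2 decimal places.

-3.25

m_X − m_K = −2.5 log₁₀(F_X/F_K) = −2.5 log₁₀(20.0) = −2.5 × (1.301) = -3.253.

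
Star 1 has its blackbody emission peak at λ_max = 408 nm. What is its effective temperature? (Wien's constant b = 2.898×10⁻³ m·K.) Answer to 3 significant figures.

7.10×10^3 K

T = b/λ_max = 2.898×10⁻³ / (408×10⁻⁹) = 7103 K.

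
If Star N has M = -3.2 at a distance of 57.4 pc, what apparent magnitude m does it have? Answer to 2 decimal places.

m = M + 5 log₁₀(d/10 pc) = -3.2 + 5 log₁₀(57.4/10)
  = -3.2 + 5 × 0.759 = -3.2 + 3.79 = 0.59.

0.59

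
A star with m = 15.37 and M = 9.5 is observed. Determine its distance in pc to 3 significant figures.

m − M = 5 log₁₀(d/10 pc)
15.37 − (9.5) = 5.87 = 5 log₁₀(d/10)
d = 10 × 10^(5.87/5) = 10 × 10^1.174 = 149.3 pc.

149 pc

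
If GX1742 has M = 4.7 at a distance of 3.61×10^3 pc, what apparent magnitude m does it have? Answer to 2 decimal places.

17.49

m = M + 5 log₁₀(d/10 pc) = 4.7 + 5 log₁₀(3.61×10^3/10)
  = 4.7 + 5 × 2.558 = 4.7 + 12.79 = 17.49.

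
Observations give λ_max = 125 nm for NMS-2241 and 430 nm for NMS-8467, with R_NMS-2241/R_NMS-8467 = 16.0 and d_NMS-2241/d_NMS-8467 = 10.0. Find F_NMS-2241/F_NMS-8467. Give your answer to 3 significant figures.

Wien's law: T_NMS-2241/T_NMS-8467 = λ_NMS-8467/λ_NMS-2241 = 430/125 = 3.440.
L_NMS-2241/L_NMS-8467 = (R_NMS-2241/R_NMS-8467)²(T_NMS-2241/T_NMS-8467)⁴ = (16.0)²(3.440)⁴ = 3.585×10^4.
F_NMS-2241/F_NMS-8467 = (L_NMS-2241/L_NMS-8467)/(d_NMS-2241/d_NMS-8467)² = 3.585×10^4/(10.0)² = 358.5.

358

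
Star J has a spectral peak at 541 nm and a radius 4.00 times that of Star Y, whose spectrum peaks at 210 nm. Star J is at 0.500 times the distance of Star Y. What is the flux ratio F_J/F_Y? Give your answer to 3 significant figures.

Wien's law: T_J/T_Y = λ_Y/λ_J = 210/541 = 0.3882.
L_J/L_Y = (R_J/R_Y)²(T_J/T_Y)⁴ = (4.00)²(0.3882)⁴ = 0.3633.
F_J/F_Y = (L_J/L_Y)/(d_J/d_Y)² = 0.3633/(0.500)² = 1.453.

1.45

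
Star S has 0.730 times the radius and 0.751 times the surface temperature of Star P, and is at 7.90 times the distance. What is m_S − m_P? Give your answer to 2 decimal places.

6.42

L_S/L_P = (0.730)²(0.751)⁴ = 0.1695.
F_S/F_P = (L_S/L_P)/(d_S/d_P)² = 0.1695/62.41 = 0.002716.
m_S − m_P = −2.5 log₁₀(0.002716) = 6.42.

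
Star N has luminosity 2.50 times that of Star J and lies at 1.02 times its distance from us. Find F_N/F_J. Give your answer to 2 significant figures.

F = L/(4πd²), so F_N/F_J = (L_N/L_J) / (d_N/d_J)²
= 2.50 / (1.02)² = 2.50 / 1.040 = 2.403.

2.4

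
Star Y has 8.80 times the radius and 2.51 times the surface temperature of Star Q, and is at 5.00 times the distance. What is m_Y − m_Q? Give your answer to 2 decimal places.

L_Y/L_Q = (8.80)²(2.51)⁴ = 3074.
F_Y/F_Q = (L_Y/L_Q)/(d_Y/d_Q)² = 3074/25.00 = 122.9.
m_Y − m_Q = −2.5 log₁₀(122.9) = -5.22.

-5.22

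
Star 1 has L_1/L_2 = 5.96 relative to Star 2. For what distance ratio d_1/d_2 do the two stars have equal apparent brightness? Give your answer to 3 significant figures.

Equal flux requires L_1/d_1² = L_2/d_2², so d_1/d_2 = √(L_1/L_2)
= √(5.96) = 2.441.

2.44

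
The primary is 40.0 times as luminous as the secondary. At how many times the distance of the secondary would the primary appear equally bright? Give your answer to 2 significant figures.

6.3

Equal flux requires L_p/d_p² = L_s/d_s², so d_p/d_s = √(L_p/L_s)
= √(40.0) = 6.325.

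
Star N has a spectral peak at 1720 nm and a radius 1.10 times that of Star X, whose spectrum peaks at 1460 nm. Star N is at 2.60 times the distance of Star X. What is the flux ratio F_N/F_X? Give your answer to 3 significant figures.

0.0929

Wien's law: T_N/T_X = λ_X/λ_N = 1460/1720 = 0.8488.
L_N/L_X = (R_N/R_X)²(T_N/T_X)⁴ = (1.10)²(0.8488)⁴ = 0.6282.
F_N/F_X = (L_N/L_X)/(d_N/d_X)² = 0.6282/(2.60)² = 0.09293.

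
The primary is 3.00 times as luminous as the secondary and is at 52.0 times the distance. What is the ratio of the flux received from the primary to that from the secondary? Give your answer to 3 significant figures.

F = L/(4πd²), so F_p/F_s = (L_p/L_s) / (d_p/d_s)²
= 3.00 / (52.0)² = 3.00 / 2704 = 0.001109.

0.00111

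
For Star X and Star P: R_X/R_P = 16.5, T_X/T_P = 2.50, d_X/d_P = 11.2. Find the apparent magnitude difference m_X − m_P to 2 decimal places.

L_X/L_P = (16.5)²(2.50)⁴ = 1.063×10^4.
F_X/F_P = (L_X/L_P)/(d_X/d_P)² = 1.063×10^4/125.4 = 84.78.
m_X − m_P = −2.5 log₁₀(84.78) = -4.82.

-4.82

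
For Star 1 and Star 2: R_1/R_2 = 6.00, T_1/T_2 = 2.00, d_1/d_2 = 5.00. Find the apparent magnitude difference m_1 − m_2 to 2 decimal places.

-3.41

L_1/L_2 = (6.00)²(2.00)⁴ = 576.0.
F_1/F_2 = (L_1/L_2)/(d_1/d_2)² = 576.0/25.00 = 23.04.
m_1 − m_2 = −2.5 log₁₀(23.04) = -3.41.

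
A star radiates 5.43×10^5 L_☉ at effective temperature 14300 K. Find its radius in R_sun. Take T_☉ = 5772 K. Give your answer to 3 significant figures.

120 R_sun

R/R_☉ = √(L/L_☉) / (T/T_☉)² = √(5.43×10^5) / (2.477)²
       = 736.9 / 6.138 = 120.1.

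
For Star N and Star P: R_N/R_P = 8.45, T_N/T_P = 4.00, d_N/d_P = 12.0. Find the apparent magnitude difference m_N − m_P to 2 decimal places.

-5.26

L_N/L_P = (8.45)²(4.00)⁴ = 1.828×10^4.
F_N/F_P = (L_N/L_P)/(d_N/d_P)² = 1.828×10^4/144.0 = 126.9.
m_N − m_P = −2.5 log₁₀(126.9) = -5.26.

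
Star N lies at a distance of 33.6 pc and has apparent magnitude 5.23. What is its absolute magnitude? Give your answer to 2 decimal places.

2.60

M = m − 5 log₁₀(d/10 pc) = 5.23 − 5 log₁₀(33.6/10)
  = 5.23 − 5 × 0.526 = 5.23 − 2.63 = 2.60.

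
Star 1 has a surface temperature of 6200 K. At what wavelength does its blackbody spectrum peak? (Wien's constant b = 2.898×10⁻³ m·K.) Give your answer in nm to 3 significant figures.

467 nm

λ_max = b/T = 2.898×10⁻³ / 6200 = 4.67×10^-7 m = 467.4 nm.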